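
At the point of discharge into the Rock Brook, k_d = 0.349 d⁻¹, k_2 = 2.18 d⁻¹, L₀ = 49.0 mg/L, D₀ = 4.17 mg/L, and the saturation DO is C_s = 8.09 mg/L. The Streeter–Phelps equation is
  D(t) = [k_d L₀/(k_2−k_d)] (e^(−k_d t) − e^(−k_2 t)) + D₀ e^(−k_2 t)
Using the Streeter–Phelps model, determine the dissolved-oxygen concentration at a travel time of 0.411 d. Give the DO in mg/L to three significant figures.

DO ≈ 2.11 mg/L

k_d L₀/(k_2−k_d) = 0.349×49.0/(2.18−0.349) = 17.10/1.831 = 9.340 mg/L.
e^(−k_d t) = e^(−0.349×0.4110) = 0.8664; e^(−k_2 t) = e^(−2.18×0.4110) = 0.4082.
D = 9.340 × (0.8664 − 0.4082) + 4.17 × 0.4082 = 4.279 + 1.702 = 5.981 mg/L.
DO = C_s − D = 8.09 − 5.981 = 2.109 mg/L.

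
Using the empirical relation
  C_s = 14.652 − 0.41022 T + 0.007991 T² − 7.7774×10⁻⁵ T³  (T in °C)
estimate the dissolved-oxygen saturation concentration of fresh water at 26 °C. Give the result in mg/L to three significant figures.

C_s = 14.652 − 0.41022×26 + 0.007991×26² − 7.7774×10⁻⁵×26³ = 8.021 mg/L.

C_s ≈ 8.02 mg/L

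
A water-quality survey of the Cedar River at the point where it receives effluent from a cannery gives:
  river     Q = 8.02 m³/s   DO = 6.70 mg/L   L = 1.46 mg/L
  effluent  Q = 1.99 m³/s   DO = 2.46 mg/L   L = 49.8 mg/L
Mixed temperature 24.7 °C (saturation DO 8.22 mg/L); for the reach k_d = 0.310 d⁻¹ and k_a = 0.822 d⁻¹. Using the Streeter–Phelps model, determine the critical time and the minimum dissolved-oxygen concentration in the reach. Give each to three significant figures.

Mixed DO = (8.02×6.70 + 1.99×2.46)/(8.02+1.99) = 58.63/10.01 = 5.857 mg/L.
Mixed L₀ = (8.02×1.46 + 1.99×49.8)/(10.01) = 110.8/10.01 = 11.07 mg/L.
Initial deficit D₀ = C_s − DO₀ = 8.22 − 5.857 = 2.363 mg/L.
t_c = (1/0.5120) ln[(0.822/0.310)(1 − 2.363×0.5120/(0.310×11.07))] = 1.953 × ln(1.717) = 1.056 d.
D_c = (0.310/0.822) × 11.07 × e^(−0.310×1.056) = 0.3771 × 11.07 × 0.7209 = 3.010 mg/L.
Minimum DO = 8.22 − 3.010 = 5.210 mg/L.

t_c ≈ 1.06 d; minimum DO ≈ 5.21 mg/L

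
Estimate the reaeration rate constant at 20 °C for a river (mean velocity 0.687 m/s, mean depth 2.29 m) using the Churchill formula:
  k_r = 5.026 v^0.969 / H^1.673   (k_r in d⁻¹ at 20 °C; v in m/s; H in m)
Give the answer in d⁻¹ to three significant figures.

k_r = 5.026 × 0.687^0.969 / 2.29^1.673 = 5.026 × 0.6950 / 3.999 = 0.8734 d⁻¹.

k_r ≈ 0.873 d⁻¹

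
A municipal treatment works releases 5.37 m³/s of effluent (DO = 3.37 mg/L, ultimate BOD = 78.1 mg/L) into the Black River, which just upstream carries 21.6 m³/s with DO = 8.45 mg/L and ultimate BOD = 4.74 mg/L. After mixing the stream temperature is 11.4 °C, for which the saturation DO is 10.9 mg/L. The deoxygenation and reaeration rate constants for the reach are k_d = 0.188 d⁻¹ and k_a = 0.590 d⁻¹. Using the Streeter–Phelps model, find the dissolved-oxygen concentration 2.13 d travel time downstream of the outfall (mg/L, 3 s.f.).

DO ≈ 6.43 mg/L

Mixed DO = (21.6×8.45 + 5.37×3.37)/(21.6+5.37) = 200.6/26.97 = 7.439 mg/L.
Mixed L₀ = (21.6×4.74 + 5.37×78.1)/(26.97) = 521.8/26.97 = 19.35 mg/L.
Initial deficit D₀ = C_s − DO₀ = 10.9 − 7.439 = 3.461 mg/L.
D(2.13) = [0.188×19.35/(0.590−0.188)](e^(−0.188×2.13) − e^(−0.590×2.13)) + 3.461 e^(−0.590×2.13)
= 9.048 × (0.6700 − 0.2846) + 3.461 × 0.2846 = 4.472 mg/L.
DO = 10.9 − 4.472 = 6.428 mg/L.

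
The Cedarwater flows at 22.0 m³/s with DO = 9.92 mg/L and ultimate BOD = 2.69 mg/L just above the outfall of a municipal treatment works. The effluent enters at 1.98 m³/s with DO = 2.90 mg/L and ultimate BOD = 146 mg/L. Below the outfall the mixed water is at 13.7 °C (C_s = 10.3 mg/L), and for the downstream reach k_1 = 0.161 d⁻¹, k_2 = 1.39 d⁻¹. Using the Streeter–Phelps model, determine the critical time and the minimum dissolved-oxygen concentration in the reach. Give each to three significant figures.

Mixed DO = (22.0×9.92 + 1.98×2.90)/(22.0+1.98) = 224.0/23.98 = 9.340 mg/L.
Mixed L₀ = (22.0×2.69 + 1.98×146)/(23.98) = 348.3/23.98 = 14.52 mg/L.
Initial deficit D₀ = C_s − DO₀ = 10.3 − 9.340 = 0.9596 mg/L.
t_c = (1/1.229) ln[(1.39/0.161)(1 − 0.9596×1.229/(0.161×14.52))] = 0.8137 × ln(4.279) = 1.183 d.
D_c = (0.161/1.39) × 14.52 × e^(−0.161×1.183) = 0.1158 × 14.52 × 0.8266 = 1.390 mg/L.
Minimum DO = 10.3 − 1.390 = 8.910 mg/L.

t_c ≈ 1.18 d; minimum DO ≈ 8.91 mg/L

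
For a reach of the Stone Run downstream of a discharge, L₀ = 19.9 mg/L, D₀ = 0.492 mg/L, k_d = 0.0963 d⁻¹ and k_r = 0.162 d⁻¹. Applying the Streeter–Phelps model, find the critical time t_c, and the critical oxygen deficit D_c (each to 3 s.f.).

t_c ≈ 7.66 d; D_c ≈ 5.66 mg/L

At the critical point dD/dt = 0, so k_d L₀ e^(−k_d t) = k_r D. Substituting D(t) from the Streeter–Phelps equation and solving for t gives
t_c = ln[(k_r/k_d)(1 − D₀(k_r−k_d)/(k_d L₀))] / (k_r−k_d).
Here k_r−k_d = 0.06570 d⁻¹ and 1 − D₀(k_r−k_d)/(k_d L₀) = 1 − 0.492×0.06570/(0.0963×19.9) = 0.9831, so
t_c = ln(1.682 × 0.9831) / 0.06570 = 0.5031 / 0.06570 = 7.658 d.
D_c = (k_d/k_r) L₀ e^(−k_d t_c) = (0.0963/0.162) × 19.9 × e^(−0.0963×7.658) = 0.5944 × 19.9 × 0.4783 = 5.658 mg/L.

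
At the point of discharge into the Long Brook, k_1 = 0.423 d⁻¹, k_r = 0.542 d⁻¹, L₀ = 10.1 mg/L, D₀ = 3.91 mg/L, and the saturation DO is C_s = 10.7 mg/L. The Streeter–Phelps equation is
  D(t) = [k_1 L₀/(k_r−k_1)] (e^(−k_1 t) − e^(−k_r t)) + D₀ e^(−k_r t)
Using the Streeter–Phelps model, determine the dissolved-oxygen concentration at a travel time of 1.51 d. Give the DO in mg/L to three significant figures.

DO ≈ 5.86 mg/L

k_1 L₀/(k_r−k_1) = 0.423×10.1/(0.542−0.423) = 4.272/0.1190 = 35.90 mg/L.
e^(−k_1 t) = e^(−0.423×1.510) = 0.5280; e^(−k_r t) = e^(−0.542×1.510) = 0.4411.
D = 35.90 × (0.5280 − 0.4411) + 3.91 × 0.4411 = 3.118 + 1.725 = 4.842 mg/L.
DO = C_s − D = 10.7 − 4.842 = 5.858 mg/L.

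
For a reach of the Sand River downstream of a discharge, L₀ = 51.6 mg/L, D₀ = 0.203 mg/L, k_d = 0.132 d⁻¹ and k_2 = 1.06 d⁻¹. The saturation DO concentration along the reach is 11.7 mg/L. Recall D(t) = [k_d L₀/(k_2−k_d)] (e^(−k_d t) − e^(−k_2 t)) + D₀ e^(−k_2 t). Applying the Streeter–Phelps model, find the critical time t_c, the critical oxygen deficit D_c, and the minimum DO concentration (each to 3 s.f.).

t_c = [1/(k_2−k_d)] ln[(k_2/k_d)(1 − D₀(k_2−k_d)/(k_d L₀))]
= [1/(1.06−0.132)] ln[(1.06/0.132)(1 − 0.203×0.9280/(0.132×51.6))]
= (1/0.9280) ln[8.030 × 0.9723] = 1.078 × ln(7.808) = 1.078 × 2.055 = 2.215 d.
D_c = (k_d/k_2) L₀ e^(−k_d t_c) = (0.132/1.06) × 51.6 × e^(−0.132×2.215) = 0.1245 × 51.6 × 0.7465 = 4.797 mg/L.
Minimum DO = C_s − D_c = 11.7 − 4.797 = 6.903 mg/L.

t_c ≈ 2.21 d; D_c ≈ 4.80 mg/L; min DO ≈ 6.90 mg/L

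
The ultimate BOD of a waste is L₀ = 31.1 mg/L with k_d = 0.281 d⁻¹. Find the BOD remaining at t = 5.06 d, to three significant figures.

L_t = L₀ e^(−k_d t) = 31.1 × e^(−0.281×5.06) = 31.1 × 0.2413 = 7.503 mg/L.

L ≈ 7.50 mg/L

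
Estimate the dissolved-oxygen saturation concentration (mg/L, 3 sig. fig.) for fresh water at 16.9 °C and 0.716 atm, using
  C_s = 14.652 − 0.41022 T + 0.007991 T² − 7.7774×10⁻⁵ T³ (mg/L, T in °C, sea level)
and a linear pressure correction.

C_s ≈ 6.89 mg/L

At sea level: C_s = 14.652 − 0.41022×16.9 + 0.007991×16.9² − 7.7774×10⁻⁵×16.9³ = 9.626 mg/L.
Pressure correction: C_s' = 9.626 × 0.716 = 6.892 mg/L.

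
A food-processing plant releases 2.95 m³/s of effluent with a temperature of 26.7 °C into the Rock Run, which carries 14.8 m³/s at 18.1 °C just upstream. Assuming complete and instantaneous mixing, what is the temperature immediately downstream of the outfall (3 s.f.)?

19.5 °C

Flow-weighted mixing: C = (Q_r C_r + Q_w C_w)/(Q_r + Q_w)
= (14.8×18.1 + 2.95×26.7)/(14.8 + 2.95) = 346.6/17.75 = 19.53 °C.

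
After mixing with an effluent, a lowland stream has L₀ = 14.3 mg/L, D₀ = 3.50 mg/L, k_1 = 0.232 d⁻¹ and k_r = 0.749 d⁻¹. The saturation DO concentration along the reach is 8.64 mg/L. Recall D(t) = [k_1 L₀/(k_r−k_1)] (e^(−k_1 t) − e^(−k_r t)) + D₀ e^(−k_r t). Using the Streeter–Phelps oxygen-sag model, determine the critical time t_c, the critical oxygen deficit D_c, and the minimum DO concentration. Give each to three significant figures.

t_c ≈ 0.742 d; D_c ≈ 3.73 mg/L; min DO ≈ 4.91 mg/L

t_c = [1/(k_r−k_1)] ln[(k_r/k_1)(1 − D₀(k_r−k_1)/(k_1 L₀))]
= [1/(0.749−0.232)] ln[(0.749/0.232)(1 − 3.50×0.5170/(0.232×14.3))]
= (1/0.5170) ln[3.228 × 0.4546] = 1.934 × ln(1.468) = 1.934 × 0.3836 = 0.7420 d.
D_c = (k_1/k_r) L₀ e^(−k_1 t_c) = (0.232/0.749) × 14.3 × e^(−0.232×0.7420) = 0.3097 × 14.3 × 0.8419 = 3.729 mg/L.
Minimum DO = C_s − D_c = 8.64 − 3.729 = 4.911 mg/L.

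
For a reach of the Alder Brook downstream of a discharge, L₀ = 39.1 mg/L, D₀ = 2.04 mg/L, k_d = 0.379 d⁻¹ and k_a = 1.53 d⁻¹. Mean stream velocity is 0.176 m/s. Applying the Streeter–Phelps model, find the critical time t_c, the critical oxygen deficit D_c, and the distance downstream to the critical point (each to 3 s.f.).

t_c ≈ 1.06 d; D_c ≈ 6.47 mg/L; x_c ≈ 16.2 km

At the critical point dD/dt = 0, so k_d L₀ e^(−k_d t) = k_a D. Substituting D(t) from the Streeter–Phelps equation and solving for t gives
t_c = ln[(k_a/k_d)(1 − D₀(k_a−k_d)/(k_d L₀))] / (k_a−k_d).
Here k_a−k_d = 1.151 d⁻¹ and 1 − D₀(k_a−k_d)/(k_d L₀) = 1 − 2.04×1.151/(0.379×39.1) = 0.8416, so
t_c = ln(4.037 × 0.8416) / 1.151 = 1.223 / 1.151 = 1.063 d.
D_c = (k_d/k_a) L₀ e^(−k_d t_c) = (0.379/1.53) × 39.1 × e^(−0.379×1.063) = 0.2477 × 39.1 × 0.6685 = 6.475 mg/L.
x_c = v t_c = 0.176 m/s × 1.063 d × 86400 s/d = 16160 m ≈ 16.2 km.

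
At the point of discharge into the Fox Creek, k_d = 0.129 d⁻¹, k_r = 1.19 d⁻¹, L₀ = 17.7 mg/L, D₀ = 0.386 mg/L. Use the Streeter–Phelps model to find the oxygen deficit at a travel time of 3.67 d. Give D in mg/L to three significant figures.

D ≈ 1.32 mg/L

k_d L₀/(k_r−k_d) = 0.129×17.7/(1.19−0.129) = 2.283/1.061 = 2.152 mg/L.
e^(−k_d t) = e^(−0.129×3.670) = 0.6229; e^(−k_r t) = e^(−1.19×3.670) = 0.01269.
D = 2.152 × (0.6229 − 0.01269) + 0.386 × 0.01269 = 1.313 + 0.004897 = 1.318 mg/L.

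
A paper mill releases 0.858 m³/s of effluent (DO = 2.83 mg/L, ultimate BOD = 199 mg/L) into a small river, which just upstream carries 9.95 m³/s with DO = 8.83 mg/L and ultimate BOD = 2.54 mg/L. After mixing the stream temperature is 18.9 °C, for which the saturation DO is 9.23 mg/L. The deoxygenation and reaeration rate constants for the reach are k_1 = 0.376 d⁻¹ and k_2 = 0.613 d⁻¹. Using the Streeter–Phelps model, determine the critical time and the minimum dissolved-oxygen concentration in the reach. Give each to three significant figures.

t_c ≈ 1.93 d; minimum DO ≈ 3.85 mg/L

Mixed DO = (9.95×8.83 + 0.858×2.83)/(9.95+0.858) = 90.29/10.81 = 8.354 mg/L.
Mixed L₀ = (9.95×2.54 + 0.858×199)/(10.81) = 196.0/10.81 = 18.14 mg/L.
Initial deficit D₀ = C_s − DO₀ = 9.23 − 8.354 = 0.8763 mg/L.
t_c = (1/0.2370) ln[(0.613/0.376)(1 − 0.8763×0.2370/(0.376×18.14))] = 4.219 × ln(1.581) = 1.932 d.
D_c = (0.376/0.613) × 18.14 × e^(−0.376×1.932) = 0.6134 × 18.14 × 0.4837 = 5.380 mg/L.
Minimum DO = 9.23 − 5.380 = 3.850 mg/L.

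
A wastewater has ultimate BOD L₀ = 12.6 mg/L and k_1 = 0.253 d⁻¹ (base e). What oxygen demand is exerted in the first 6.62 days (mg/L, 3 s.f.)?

y_t = L₀(1 − e^(−k_1 t)) = 12.6 × (1 − e^(−0.253×6.62))
= 12.6 × (1 − 0.1873) = 12.6 × 0.8127 = 10.24 mg/L.

y ≈ 10.2 mg/L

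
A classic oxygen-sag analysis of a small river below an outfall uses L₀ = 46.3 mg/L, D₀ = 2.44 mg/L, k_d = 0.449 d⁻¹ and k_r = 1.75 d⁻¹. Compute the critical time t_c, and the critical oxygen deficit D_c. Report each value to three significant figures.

At the critical point dD/dt = 0, so k_d L₀ e^(−k_d t) = k_r D. Substituting D(t) from the Streeter–Phelps equation and solving for t gives
t_c = ln[(k_r/k_d)(1 − D₀(k_r−k_d)/(k_d L₀))] / (k_r−k_d).
Here k_r−k_d = 1.301 d⁻¹ and 1 − D₀(k_r−k_d)/(k_d L₀) = 1 − 2.44×1.301/(0.449×46.3) = 0.8473, so
t_c = ln(3.898 × 0.8473) / 1.301 = 1.195 / 1.301 = 0.9183 d.
L(t_c) = L₀ e^(−k_d t_c) = 46.3 × 0.6621 = 30.66 mg/L, and at the critical point k_r D_c = k_d L, so D_c = (0.449/1.75) × 30.66 = 7.866 mg/L.

t_c ≈ 0.918 d; D_c ≈ 7.87 mg/L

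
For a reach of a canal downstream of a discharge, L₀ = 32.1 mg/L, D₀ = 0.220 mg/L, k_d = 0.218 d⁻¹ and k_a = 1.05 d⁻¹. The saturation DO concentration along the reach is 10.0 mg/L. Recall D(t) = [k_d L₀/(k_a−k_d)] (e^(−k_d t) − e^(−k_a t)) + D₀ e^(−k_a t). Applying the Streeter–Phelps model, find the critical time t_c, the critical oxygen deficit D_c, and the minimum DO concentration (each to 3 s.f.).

At the critical point dD/dt = 0, so k_d L₀ e^(−k_d t) = k_a D. Substituting D(t) from the Streeter–Phelps equation and solving for t gives
t_c = ln[(k_a/k_d)(1 − D₀(k_a−k_d)/(k_d L₀))] / (k_a−k_d).
Here k_a−k_d = 0.8320 d⁻¹ and 1 − D₀(k_a−k_d)/(k_d L₀) = 1 − 0.220×0.8320/(0.218×32.1) = 0.9738, so
t_c = ln(4.817 × 0.9738) / 0.8320 = 1.546 / 0.8320 = 1.858 d.
D_c = (k_d/k_a) L₀ e^(−k_d t_c) = (0.218/1.05) × 32.1 × e^(−0.218×1.858) = 0.2076 × 32.1 × 0.6670 = 4.445 mg/L.
Minimum DO = C_s − D_c = 10.0 − 4.445 = 5.555 mg/L.

t_c ≈ 1.86 d; D_c ≈ 4.45 mg/L; min DO ≈ 5.55 mg/L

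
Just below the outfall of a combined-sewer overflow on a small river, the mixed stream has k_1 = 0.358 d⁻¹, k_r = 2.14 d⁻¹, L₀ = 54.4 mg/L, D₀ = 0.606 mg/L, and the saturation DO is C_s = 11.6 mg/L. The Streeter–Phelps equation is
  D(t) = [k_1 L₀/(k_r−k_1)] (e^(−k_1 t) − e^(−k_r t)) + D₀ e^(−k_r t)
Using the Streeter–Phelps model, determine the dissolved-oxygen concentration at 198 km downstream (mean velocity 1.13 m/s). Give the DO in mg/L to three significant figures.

Travel time t = x/v = 198 km / (1.13 m/s) = 198000 m / 1.13 m/s = 175200 s = 2.028 d.
k_1 L₀/(k_r−k_1) = 0.358×54.4/(2.14−0.358) = 19.48/1.782 = 10.93 mg/L.
e^(−k_1 t) = e^(−0.358×2.028) = 0.4838; e^(−k_r t) = e^(−2.14×2.028) = 0.01304.
D = 10.93 × (0.4838 − 0.01304) + 0.606 × 0.01304 = 5.145 + 0.007900 = 5.153 mg/L.
DO = C_s − D = 11.6 − 5.153 = 6.447 mg/L.

DO ≈ 6.45 mg/L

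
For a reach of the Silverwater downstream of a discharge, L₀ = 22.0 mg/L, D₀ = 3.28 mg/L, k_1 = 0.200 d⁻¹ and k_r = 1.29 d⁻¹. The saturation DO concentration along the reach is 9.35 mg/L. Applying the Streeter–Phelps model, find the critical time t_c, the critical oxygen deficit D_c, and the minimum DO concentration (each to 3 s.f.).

t_c ≈ 0.174 d; D_c ≈ 3.29 mg/L; min DO ≈ 6.06 mg/L

t_c = [1/(k_r−k_1)] ln[(k_r/k_1)(1 − D₀(k_r−k_1)/(k_1 L₀))]
= [1/(1.29−0.200)] ln[(1.29/0.200)(1 − 3.28×1.090/(0.200×22.0))]
= (1/1.090) ln[6.450 × 0.1875] = 0.9174 × ln(1.209) = 0.9174 × 0.1899 = 0.1742 d.
L(t_c) = L₀ e^(−k_1 t_c) = 22.0 × 0.9658 = 21.25 mg/L, and at the critical point k_r D_c = k_1 L, so D_c = (0.200/1.29) × 21.25 = 3.294 mg/L.
Minimum DO = C_s − D_c = 9.35 − 3.294 = 6.056 mg/L.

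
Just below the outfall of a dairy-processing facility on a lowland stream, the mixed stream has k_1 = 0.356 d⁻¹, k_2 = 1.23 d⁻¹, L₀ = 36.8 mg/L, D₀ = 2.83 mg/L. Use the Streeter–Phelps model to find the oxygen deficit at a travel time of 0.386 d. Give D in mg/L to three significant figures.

k_1 L₀/(k_2−k_1) = 0.356×36.8/(1.23−0.356) = 13.10/0.8740 = 14.99 mg/L.
e^(−k_1 t) = e^(−0.356×0.3860) = 0.8716; e^(−k_2 t) = e^(−1.23×0.3860) = 0.6220.
D = 14.99 × (0.8716 − 0.6220) + 2.83 × 0.6220 = 3.741 + 1.760 = 5.501 mg/L.

D ≈ 5.50 mg/L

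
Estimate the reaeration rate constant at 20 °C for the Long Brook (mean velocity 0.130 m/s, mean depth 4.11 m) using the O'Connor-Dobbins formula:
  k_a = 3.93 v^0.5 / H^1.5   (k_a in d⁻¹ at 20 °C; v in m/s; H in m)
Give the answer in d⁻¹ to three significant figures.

k_a ≈ 0.170 d⁻¹

k_a = 3.93 × 0.130^0.5 / 4.11^1.5 = 3.93 × 0.3606 / 8.332 = 0.1701 d⁻¹.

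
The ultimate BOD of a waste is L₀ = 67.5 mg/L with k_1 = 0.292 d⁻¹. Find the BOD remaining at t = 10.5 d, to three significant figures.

L ≈ 3.15 mg/L

L_t = L₀ e^(−k_1 t) = 67.5 × e^(−0.292×10.5) = 67.5 × 0.04661 = 3.146 mg/L.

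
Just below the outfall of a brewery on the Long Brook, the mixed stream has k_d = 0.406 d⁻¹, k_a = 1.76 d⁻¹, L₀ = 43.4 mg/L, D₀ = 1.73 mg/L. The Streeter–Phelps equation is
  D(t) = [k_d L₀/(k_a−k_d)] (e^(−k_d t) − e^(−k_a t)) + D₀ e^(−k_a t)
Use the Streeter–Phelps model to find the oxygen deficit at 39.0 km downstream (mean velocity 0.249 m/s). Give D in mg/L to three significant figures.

Travel time t = x/v = 39.0 km / (0.249 m/s) = 39000 m / 0.249 m/s = 156600 s = 1.813 d.
k_d L₀/(k_a−k_d) = 0.406×43.4/(1.76−0.406) = 17.62/1.354 = 13.01 mg/L.
e^(−k_d t) = e^(−0.406×1.813) = 0.4790; e^(−k_a t) = e^(−1.76×1.813) = 0.04115.
D = 13.01 × (0.4790 − 0.04115) + 1.73 × 0.04115 = 5.698 + 0.07119 = 5.770 mg/L.

D ≈ 5.77 mg/L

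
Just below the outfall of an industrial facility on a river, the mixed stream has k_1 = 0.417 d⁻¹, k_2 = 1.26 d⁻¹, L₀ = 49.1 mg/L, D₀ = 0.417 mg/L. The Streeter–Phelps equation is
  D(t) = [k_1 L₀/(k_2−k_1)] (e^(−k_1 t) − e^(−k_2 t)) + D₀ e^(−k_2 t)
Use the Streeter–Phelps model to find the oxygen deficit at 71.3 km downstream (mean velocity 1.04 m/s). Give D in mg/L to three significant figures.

D ≈ 8.66 mg/L

Travel time t = x/v = 71.3 km / (1.04 m/s) = 71300 m / 1.04 m/s = 68560 s = 0.7935 d.
k_1 L₀/(k_2−k_1) = 0.417×49.1/(1.26−0.417) = 20.47/0.8430 = 24.29 mg/L.
e^(−k_1 t) = e^(−0.417×0.7935) = 0.7183; e^(−k_2 t) = e^(−1.26×0.7935) = 0.3680.
D = 24.29 × (0.7183 − 0.3680) + 0.417 × 0.3680 = 8.509 + 0.1534 = 8.662 mg/L.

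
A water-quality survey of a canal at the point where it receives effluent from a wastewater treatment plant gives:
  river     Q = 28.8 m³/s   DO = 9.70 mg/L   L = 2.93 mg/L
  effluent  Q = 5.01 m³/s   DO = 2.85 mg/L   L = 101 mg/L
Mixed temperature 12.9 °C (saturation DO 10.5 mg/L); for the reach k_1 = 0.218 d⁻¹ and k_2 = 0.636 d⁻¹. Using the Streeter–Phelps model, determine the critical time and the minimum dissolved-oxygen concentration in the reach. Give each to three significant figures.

t_c ≈ 2.03 d; minimum DO ≈ 6.65 mg/L

Mixed DO = (28.8×9.70 + 5.01×2.85)/(28.8+5.01) = 293.6/33.81 = 8.685 mg/L.
Mixed L₀ = (28.8×2.93 + 5.01×101)/(33.81) = 590.4/33.81 = 17.46 mg/L.
Initial deficit D₀ = C_s − DO₀ = 10.5 − 8.685 = 1.815 mg/L.
t_c = (1/0.4180) ln[(0.636/0.218)(1 − 1.815×0.4180/(0.218×17.46))] = 2.392 × ln(2.336) = 2.030 d.
D_c = (0.218/0.636) × 17.46 × e^(−0.218×2.030) = 0.3428 × 17.46 × 0.6424 = 3.845 mg/L.
Minimum DO = 10.5 − 3.845 = 6.655 mg/L.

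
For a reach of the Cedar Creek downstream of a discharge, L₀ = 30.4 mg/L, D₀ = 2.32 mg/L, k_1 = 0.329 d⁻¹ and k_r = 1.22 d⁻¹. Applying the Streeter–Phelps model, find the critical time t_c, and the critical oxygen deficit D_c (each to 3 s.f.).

t_c ≈ 1.21 d; D_c ≈ 5.50 mg/L

With k_r/k_1 = 3.708 and 1 − D₀(k_r−k_1)/(k_1 L₀) = 0.7933,
t_c = ln(3.708 × 0.7933) / (1.22 − 0.329) = ln(2.942) / 0.8910 = 1.079/0.8910 = 1.211 d.
L(t_c) = L₀ e^(−k_1 t_c) = 30.4 × 0.6714 = 20.41 mg/L, and at the critical point k_r D_c = k_1 L, so D_c = (0.329/1.22) × 20.41 = 5.504 mg/L.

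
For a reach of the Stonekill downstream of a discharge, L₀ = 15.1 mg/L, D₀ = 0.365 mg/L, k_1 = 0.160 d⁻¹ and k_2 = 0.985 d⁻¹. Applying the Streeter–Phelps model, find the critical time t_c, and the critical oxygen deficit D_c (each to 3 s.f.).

t_c ≈ 2.04 d; D_c ≈ 1.77 mg/L

With k_2/k_1 = 6.156 and 1 − D₀(k_2−k_1)/(k_1 L₀) = 0.8754,
t_c = ln(6.156 × 0.8754) / (0.985 − 0.160) = ln(5.389) / 0.8250 = 1.684/0.8250 = 2.042 d.
L(t_c) = L₀ e^(−k_1 t_c) = 15.1 × 0.7213 = 10.89 mg/L, and at the critical point k_2 D_c = k_1 L, so D_c = (0.160/0.985) × 10.89 = 1.769 mg/L.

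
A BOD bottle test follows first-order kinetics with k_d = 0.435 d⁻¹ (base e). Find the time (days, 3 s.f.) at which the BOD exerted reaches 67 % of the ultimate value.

y/L₀ = 1 − e^(−k_d t) = 0.67 ⇒ e^(−k_d t) = 0.330
t = −ln(0.330) / 0.435 = 1.109 / 0.435 = 2.549 d.

t ≈ 2.55 d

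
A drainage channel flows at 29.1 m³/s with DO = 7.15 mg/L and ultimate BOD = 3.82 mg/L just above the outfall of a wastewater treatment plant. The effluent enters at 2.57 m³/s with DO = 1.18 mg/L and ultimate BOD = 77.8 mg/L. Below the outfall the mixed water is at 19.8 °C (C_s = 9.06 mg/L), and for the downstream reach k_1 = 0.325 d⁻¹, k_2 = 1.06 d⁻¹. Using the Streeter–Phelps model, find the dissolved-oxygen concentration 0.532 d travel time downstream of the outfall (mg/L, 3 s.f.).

Mixed DO = (29.1×7.15 + 2.57×1.18)/(29.1+2.57) = 211.1/31.67 = 6.666 mg/L.
Mixed L₀ = (29.1×3.82 + 2.57×77.8)/(31.67) = 311.1/31.67 = 9.823 mg/L.
Initial deficit D₀ = C_s − DO₀ = 9.06 − 6.666 = 2.394 mg/L.
D(0.532) = [0.325×9.823/(1.06−0.325)](e^(−0.325×0.532) − e^(−1.06×0.532)) + 2.394 e^(−1.06×0.532)
= 4.344 × (0.8412 − 0.5690) + 2.394 × 0.5690 = 2.545 mg/L.
DO = 9.06 − 2.545 = 6.515 mg/L.

DO ≈ 6.52 mg/L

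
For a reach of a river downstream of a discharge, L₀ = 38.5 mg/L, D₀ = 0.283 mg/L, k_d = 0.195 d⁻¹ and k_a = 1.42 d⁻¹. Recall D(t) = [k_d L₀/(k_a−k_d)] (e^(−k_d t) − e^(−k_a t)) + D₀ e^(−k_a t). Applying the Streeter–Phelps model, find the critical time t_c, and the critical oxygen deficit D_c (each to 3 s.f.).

t_c ≈ 1.58 d; D_c ≈ 3.88 mg/L

With k_a/k_d = 7.282 and 1 − D₀(k_a−k_d)/(k_d L₀) = 0.9538,
t_c = ln(7.282 × 0.9538) / (1.42 − 0.195) = ln(6.946) / 1.225 = 1.938/1.225 = 1.582 d.
D_c = (k_d/k_a) L₀ e^(−k_d t_c) = (0.195/1.42) × 38.5 × e^(−0.195×1.582) = 0.1373 × 38.5 × 0.7345 = 3.883 mg/L.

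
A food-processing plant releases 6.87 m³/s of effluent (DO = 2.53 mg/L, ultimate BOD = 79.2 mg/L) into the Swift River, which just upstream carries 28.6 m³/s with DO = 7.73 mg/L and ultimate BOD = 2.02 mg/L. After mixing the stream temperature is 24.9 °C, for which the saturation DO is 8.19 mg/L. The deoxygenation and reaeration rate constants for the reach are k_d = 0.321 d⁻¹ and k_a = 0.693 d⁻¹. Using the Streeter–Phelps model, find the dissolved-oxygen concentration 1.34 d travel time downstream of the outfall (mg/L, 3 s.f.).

DO ≈ 3.87 mg/L

Mixed DO = (28.6×7.73 + 6.87×2.53)/(28.6+6.87) = 238.5/35.47 = 6.723 mg/L.
Mixed L₀ = (28.6×2.02 + 6.87×79.2)/(35.47) = 601.9/35.47 = 16.97 mg/L.
Initial deficit D₀ = C_s − DO₀ = 8.19 − 6.723 = 1.467 mg/L.
D(1.34) = [0.321×16.97/(0.693−0.321)](e^(−0.321×1.34) − e^(−0.693×1.34)) + 1.467 e^(−0.693×1.34)
= 14.64 × (0.6504 − 0.3951) + 1.467 × 0.3951 = 4.318 mg/L.
DO = 8.19 − 4.318 = 3.872 mg/L.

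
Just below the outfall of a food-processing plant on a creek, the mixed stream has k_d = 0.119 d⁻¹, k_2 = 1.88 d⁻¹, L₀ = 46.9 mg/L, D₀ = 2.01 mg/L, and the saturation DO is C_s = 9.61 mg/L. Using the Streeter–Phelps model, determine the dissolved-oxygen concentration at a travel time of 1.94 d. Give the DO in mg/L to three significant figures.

k_d L₀/(k_2−k_d) = 0.119×46.9/(1.88−0.119) = 5.581/1.761 = 3.169 mg/L.
e^(−k_d t) = e^(−0.119×1.940) = 0.7939; e^(−k_2 t) = e^(−1.88×1.940) = 0.02606.
D = 3.169 × (0.7939 − 0.02606) + 2.01 × 0.02606 = 2.433 + 0.05239 = 2.486 mg/L.
DO = C_s − D = 9.61 − 2.486 = 7.124 mg/L.

DO ≈ 7.12 mg/L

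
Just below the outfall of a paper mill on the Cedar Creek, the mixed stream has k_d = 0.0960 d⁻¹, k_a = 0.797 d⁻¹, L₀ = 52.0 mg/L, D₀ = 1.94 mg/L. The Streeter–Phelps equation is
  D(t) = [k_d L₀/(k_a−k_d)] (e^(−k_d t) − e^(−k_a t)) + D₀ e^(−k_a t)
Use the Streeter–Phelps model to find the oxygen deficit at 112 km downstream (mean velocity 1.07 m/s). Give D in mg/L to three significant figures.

Travel time t = x/v = 112 km / (1.07 m/s) = 112000 m / 1.07 m/s = 104700 s = 1.211 d.
k_d L₀/(k_a−k_d) = 0.0960×52.0/(0.797−0.0960) = 4.992/0.7010 = 7.121 mg/L.
e^(−k_d t) = e^(−0.0960×1.211) = 0.8902; e^(−k_a t) = e^(−0.797×1.211) = 0.3808.
D = 7.121 × (0.8902 − 0.3808) + 1.94 × 0.3808 = 3.628 + 0.7387 = 4.367 mg/L.

D ≈ 4.37 mg/L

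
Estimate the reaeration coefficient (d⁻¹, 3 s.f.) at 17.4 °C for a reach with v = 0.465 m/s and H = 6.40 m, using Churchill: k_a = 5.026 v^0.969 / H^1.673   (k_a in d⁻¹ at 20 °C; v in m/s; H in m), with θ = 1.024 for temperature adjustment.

k_a ≈ 0.101 d⁻¹

k_a(20) = 5.026 × 0.465^0.969 / 6.40^1.673 = 5.026 × 0.4762 / 22.32 = 0.1072 d⁻¹.
k_a(17.4) = 0.1072 × 1.024^(17.4−20) = 0.1072 × 0.9402 = 0.1008 d⁻¹.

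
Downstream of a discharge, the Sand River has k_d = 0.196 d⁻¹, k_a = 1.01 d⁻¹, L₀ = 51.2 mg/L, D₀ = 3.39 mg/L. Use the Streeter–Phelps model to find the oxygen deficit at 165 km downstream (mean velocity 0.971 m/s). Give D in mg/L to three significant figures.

D ≈ 7.16 mg/L

Travel time t = x/v = 165 km / (0.971 m/s) = 165000 m / 0.971 m/s = 169900 s = 1.967 d.
k_d L₀/(k_a−k_d) = 0.196×51.2/(1.01−0.196) = 10.04/0.8140 = 12.33 mg/L.
e^(−k_d t) = e^(−0.196×1.967) = 0.6801; e^(−k_a t) = e^(−1.01×1.967) = 0.1372.
D = 12.33 × (0.6801 − 0.1372) + 3.39 × 0.1372 = 6.693 + 0.4651 = 7.159 mg/L.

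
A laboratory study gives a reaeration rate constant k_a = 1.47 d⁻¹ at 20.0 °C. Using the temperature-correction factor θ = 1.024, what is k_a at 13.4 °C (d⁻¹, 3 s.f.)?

k_a(T₂) = k_a(T₁) · θ^(T₂−T₁) = 1.47 × 1.024^(13.4−20.0)
= 1.47 × 1.024^-6.60 = 1.47 × 0.8551 = 1.257 d⁻¹.

k_a ≈ 1.26 d⁻¹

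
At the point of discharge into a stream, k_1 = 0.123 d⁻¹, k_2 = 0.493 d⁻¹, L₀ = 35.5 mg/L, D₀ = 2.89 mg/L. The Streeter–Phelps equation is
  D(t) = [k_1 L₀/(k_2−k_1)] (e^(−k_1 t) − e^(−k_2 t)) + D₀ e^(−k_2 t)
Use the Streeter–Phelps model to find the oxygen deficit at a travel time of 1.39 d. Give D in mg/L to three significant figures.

k_1 L₀/(k_2−k_1) = 0.123×35.5/(0.493−0.123) = 4.367/0.3700 = 11.80 mg/L.
e^(−k_1 t) = e^(−0.123×1.390) = 0.8428; e^(−k_2 t) = e^(−0.493×1.390) = 0.5040.
D = 11.80 × (0.8428 − 0.5040) + 2.89 × 0.5040 = 3.999 + 1.456 = 5.456 mg/L.

D ≈ 5.46 mg/L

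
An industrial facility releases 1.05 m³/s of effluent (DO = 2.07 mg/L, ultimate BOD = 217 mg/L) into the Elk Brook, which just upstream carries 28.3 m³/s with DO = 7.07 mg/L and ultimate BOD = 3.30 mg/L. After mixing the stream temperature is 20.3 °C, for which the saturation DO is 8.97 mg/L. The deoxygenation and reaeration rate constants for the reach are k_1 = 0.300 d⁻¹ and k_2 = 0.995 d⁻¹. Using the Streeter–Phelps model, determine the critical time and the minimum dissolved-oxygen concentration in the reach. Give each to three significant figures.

Mixed DO = (28.3×7.07 + 1.05×2.07)/(28.3+1.05) = 202.3/29.35 = 6.891 mg/L.
Mixed L₀ = (28.3×3.30 + 1.05×217)/(29.35) = 321.2/29.35 = 10.95 mg/L.
Initial deficit D₀ = C_s − DO₀ = 8.97 − 6.891 = 2.079 mg/L.
t_c = (1/0.6950) ln[(0.995/0.300)(1 − 2.079×0.6950/(0.300×10.95))] = 1.439 × ln(1.857) = 0.8908 d.
D_c = (0.300/0.995) × 10.95 × e^(−0.300×0.8908) = 0.3015 × 10.95 × 0.7655 = 2.526 mg/L.
Minimum DO = 8.97 − 2.526 = 6.444 mg/L.

t_c ≈ 0.891 d; minimum DO ≈ 6.44 mg/L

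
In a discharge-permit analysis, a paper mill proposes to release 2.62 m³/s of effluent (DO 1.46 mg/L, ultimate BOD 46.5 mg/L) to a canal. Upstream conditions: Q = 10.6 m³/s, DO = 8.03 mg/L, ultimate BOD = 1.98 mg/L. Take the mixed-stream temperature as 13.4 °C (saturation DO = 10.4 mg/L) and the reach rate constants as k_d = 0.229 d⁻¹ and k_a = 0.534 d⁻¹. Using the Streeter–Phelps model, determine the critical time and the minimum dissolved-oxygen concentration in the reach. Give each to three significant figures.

t_c ≈ 0.800 d; minimum DO ≈ 6.54 mg/L

Mixed DO = (10.6×8.03 + 2.62×1.46)/(10.6+2.62) = 88.94/13.22 = 6.728 mg/L.
Mixed L₀ = (10.6×1.98 + 2.62×46.5)/(13.22) = 142.8/13.22 = 10.80 mg/L.
Initial deficit D₀ = C_s − DO₀ = 10.4 − 6.728 = 3.672 mg/L.
t_c = (1/0.3050) ln[(0.534/0.229)(1 − 3.672×0.3050/(0.229×10.80))] = 3.279 × ln(1.276) = 0.7996 d.
D_c = (0.229/0.534) × 10.80 × e^(−0.229×0.7996) = 0.4288 × 10.80 × 0.8327 = 3.858 mg/L.
Minimum DO = 10.4 − 3.858 = 6.542 mg/L.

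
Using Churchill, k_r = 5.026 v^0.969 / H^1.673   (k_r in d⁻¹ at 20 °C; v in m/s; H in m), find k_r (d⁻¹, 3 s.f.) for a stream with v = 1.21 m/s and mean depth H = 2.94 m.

k_r ≈ 0.995 d⁻¹

k_r = 5.026 × 1.21^0.969 / 2.94^1.673 = 5.026 × 1.203 / 6.075 = 0.9952 d⁻¹.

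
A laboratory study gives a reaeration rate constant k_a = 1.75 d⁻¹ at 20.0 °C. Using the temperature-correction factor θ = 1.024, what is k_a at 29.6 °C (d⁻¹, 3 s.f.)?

k_a ≈ 2.20 d⁻¹

k_a(T₂) = k_a(T₁) · θ^(T₂−T₁) = 1.75 × 1.024^(29.6−20.0)
= 1.75 × 1.024^9.60 = 1.75 × 1.256 = 2.197 d⁻¹.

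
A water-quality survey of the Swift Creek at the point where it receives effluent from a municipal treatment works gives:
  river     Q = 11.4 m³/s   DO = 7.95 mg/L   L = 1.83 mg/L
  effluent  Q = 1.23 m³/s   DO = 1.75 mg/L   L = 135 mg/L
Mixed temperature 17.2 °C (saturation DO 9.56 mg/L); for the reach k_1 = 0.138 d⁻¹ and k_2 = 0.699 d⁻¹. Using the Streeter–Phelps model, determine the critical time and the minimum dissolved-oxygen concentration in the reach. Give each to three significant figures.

t_c ≈ 1.22 d; minimum DO ≈ 7.09 mg/L

Mixed DO = (11.4×7.95 + 1.23×1.75)/(11.4+1.23) = 92.78/12.63 = 7.346 mg/L.
Mixed L₀ = (11.4×1.83 + 1.23×135)/(12.63) = 186.9/12.63 = 14.80 mg/L.
Initial deficit D₀ = C_s − DO₀ = 9.56 − 7.346 = 2.214 mg/L.
t_c = (1/0.5610) ln[(0.699/0.138)(1 − 2.214×0.5610/(0.138×14.80))] = 1.783 × ln(1.985) = 1.222 d.
D_c = (0.138/0.699) × 14.80 × e^(−0.138×1.222) = 0.1974 × 14.80 × 0.8448 = 2.468 mg/L.
Minimum DO = 9.56 − 2.468 = 7.092 mg/L.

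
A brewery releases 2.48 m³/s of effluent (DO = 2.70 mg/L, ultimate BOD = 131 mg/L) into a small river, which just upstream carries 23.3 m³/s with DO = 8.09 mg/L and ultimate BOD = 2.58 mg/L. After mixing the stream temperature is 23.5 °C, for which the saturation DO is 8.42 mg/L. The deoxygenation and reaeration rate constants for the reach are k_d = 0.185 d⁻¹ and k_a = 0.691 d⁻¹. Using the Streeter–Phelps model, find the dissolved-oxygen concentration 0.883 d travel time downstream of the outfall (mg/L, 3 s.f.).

Mixed DO = (23.3×8.09 + 2.48×2.70)/(23.3+2.48) = 195.2/25.78 = 7.571 mg/L.
Mixed L₀ = (23.3×2.58 + 2.48×131)/(25.78) = 385.0/25.78 = 14.93 mg/L.
Initial deficit D₀ = C_s − DO₀ = 8.42 − 7.571 = 0.8485 mg/L.
D(0.883) = [0.185×14.93/(0.691−0.185)](e^(−0.185×0.883) − e^(−0.691×0.883)) + 0.8485 e^(−0.691×0.883)
= 5.460 × (0.8493 − 0.5433) + 0.8485 × 0.5433 = 2.132 mg/L.
DO = 8.42 − 2.132 = 6.288 mg/L.

DO ≈ 6.29 mg/L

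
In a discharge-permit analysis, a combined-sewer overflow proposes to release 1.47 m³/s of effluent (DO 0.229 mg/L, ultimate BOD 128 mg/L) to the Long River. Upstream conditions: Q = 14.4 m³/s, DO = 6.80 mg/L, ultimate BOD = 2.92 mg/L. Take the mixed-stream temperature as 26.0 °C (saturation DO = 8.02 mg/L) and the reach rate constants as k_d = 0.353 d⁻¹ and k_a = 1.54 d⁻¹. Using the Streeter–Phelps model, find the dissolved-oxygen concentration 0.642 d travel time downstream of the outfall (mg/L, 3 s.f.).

Mixed DO = (14.4×6.80 + 1.47×0.229)/(14.4+1.47) = 98.26/15.87 = 6.191 mg/L.
Mixed L₀ = (14.4×2.92 + 1.47×128)/(15.87) = 230.2/15.87 = 14.51 mg/L.
Initial deficit D₀ = C_s − DO₀ = 8.02 − 6.191 = 1.829 mg/L.
D(0.642) = [0.353×14.51/(1.54−0.353)](e^(−0.353×0.642) − e^(−1.54×0.642)) + 1.829 e^(−1.54×0.642)
= 4.314 × (0.7972 − 0.3721) + 1.829 × 0.3721 = 2.514 mg/L.
DO = 8.02 − 2.514 = 5.506 mg/L.

DO ≈ 5.51 mg/L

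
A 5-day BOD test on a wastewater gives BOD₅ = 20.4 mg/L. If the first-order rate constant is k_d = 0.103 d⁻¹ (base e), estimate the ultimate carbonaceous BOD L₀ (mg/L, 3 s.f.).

BOD₅ = L₀(1 − e^(−5k_d)) ⇒ L₀ = BOD₅ / (1 − e^(−5×0.103))
= 20.4 / (1 − 0.5975) = 20.4 / 0.4025 = 50.68 mg/L.

L₀ ≈ 50.7 mg/L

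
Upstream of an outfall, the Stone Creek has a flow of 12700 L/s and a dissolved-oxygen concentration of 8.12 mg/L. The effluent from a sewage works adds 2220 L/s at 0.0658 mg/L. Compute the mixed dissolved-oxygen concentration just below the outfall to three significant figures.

Flow-weighted mixing: C = (Q_r C_r + Q_w C_w)/(Q_r + Q_w)
= (12700×8.12 + 2220×0.0658)/(12700 + 2220) = 103300/14920 = 6.922 mg/L.

6.92 mg/L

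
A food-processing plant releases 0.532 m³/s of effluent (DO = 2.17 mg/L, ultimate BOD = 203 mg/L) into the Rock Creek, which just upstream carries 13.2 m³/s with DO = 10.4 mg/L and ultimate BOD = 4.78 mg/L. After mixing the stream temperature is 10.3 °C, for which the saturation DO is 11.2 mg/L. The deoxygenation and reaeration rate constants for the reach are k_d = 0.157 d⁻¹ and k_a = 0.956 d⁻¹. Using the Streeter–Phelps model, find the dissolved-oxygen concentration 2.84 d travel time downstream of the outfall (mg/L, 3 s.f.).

DO ≈ 9.72 mg/L

Mixed DO = (13.2×10.4 + 0.532×2.17)/(13.2+0.532) = 138.4/13.73 = 10.08 mg/L.
Mixed L₀ = (13.2×4.78 + 0.532×203)/(13.73) = 171.1/13.73 = 12.46 mg/L.
Initial deficit D₀ = C_s − DO₀ = 11.2 − 10.08 = 1.119 mg/L.
D(2.84) = [0.157×12.46/(0.956−0.157)](e^(−0.157×2.84) − e^(−0.956×2.84)) + 1.119 e^(−0.956×2.84)
= 2.448 × (0.6403 − 0.06620) + 1.119 × 0.06620 = 1.479 mg/L.
DO = 11.2 − 1.479 = 9.721 mg/L.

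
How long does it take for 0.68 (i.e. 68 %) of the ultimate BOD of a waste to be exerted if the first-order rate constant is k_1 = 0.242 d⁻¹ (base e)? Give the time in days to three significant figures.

y/L₀ = 1 − e^(−k_1 t) = 0.68 ⇒ e^(−k_1 t) = 0.320
t = −ln(0.320) / 0.242 = 1.139 / 0.242 = 4.708 d.

t ≈ 4.71 d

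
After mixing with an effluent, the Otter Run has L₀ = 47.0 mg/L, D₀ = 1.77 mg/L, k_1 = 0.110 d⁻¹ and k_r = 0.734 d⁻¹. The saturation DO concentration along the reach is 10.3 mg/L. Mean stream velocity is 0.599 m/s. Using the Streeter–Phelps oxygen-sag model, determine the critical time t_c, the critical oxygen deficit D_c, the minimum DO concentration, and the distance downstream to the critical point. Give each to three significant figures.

t_c ≈ 2.66 d; D_c ≈ 5.26 mg/L; min DO ≈ 5.04 mg/L; x_c ≈ 137 km

With k_r/k_1 = 6.673 and 1 − D₀(k_r−k_1)/(k_1 L₀) = 0.7864,
t_c = ln(6.673 × 0.7864) / (0.734 − 0.110) = ln(5.247) / 0.6240 = 1.658/0.6240 = 2.657 d.
D_c = (k_1/k_r) L₀ e^(−k_1 t_c) = (0.110/0.734) × 47.0 × e^(−0.110×2.657) = 0.1499 × 47.0 × 0.7466 = 5.259 mg/L.
Minimum DO = C_s − D_c = 10.3 − 5.259 = 5.041 mg/L.
x_c = v t_c = 0.599 m/s × 2.657 d × 86400 s/d = 137500 m ≈ 137 km.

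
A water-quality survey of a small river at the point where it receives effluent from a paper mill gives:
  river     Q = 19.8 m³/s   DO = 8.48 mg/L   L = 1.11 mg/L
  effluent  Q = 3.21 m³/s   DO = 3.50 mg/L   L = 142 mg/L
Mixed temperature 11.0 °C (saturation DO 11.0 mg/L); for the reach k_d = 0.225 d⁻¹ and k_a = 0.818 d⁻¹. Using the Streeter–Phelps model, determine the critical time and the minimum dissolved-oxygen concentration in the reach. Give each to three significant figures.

t_c ≈ 1.29 d; minimum DO ≈ 6.73 mg/L

Mixed DO = (19.8×8.48 + 3.21×3.50)/(19.8+3.21) = 179.1/23.01 = 7.785 mg/L.
Mixed L₀ = (19.8×1.11 + 3.21×142)/(23.01) = 477.8/23.01 = 20.76 mg/L.
Initial deficit D₀ = C_s − DO₀ = 11.0 − 7.785 = 3.215 mg/L.
t_c = (1/0.5930) ln[(0.818/0.225)(1 − 3.215×0.5930/(0.225×20.76))] = 1.686 × ln(2.152) = 1.293 d.
D_c = (0.225/0.818) × 20.76 × e^(−0.225×1.293) = 0.2751 × 20.76 × 0.7477 = 4.270 mg/L.
Minimum DO = 11.0 − 4.270 = 6.730 mg/L.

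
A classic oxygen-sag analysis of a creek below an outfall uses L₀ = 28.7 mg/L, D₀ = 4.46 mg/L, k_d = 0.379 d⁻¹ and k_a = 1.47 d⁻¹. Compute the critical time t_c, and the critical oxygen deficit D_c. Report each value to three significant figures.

t_c ≈ 0.699 d; D_c ≈ 5.68 mg/L

t_c = [1/(k_a−k_d)] ln[(k_a/k_d)(1 − D₀(k_a−k_d)/(k_d L₀))]
= [1/(1.47−0.379)] ln[(1.47/0.379)(1 − 4.46×1.091/(0.379×28.7))]
= (1/1.091) ln[3.879 × 0.5527] = 0.9166 × ln(2.144) = 0.9166 × 0.7625 = 0.6989 d.
L(t_c) = L₀ e^(−k_d t_c) = 28.7 × 0.7673 = 22.02 mg/L, and at the critical point k_a D_c = k_d L, so D_c = (0.379/1.47) × 22.02 = 5.678 mg/L.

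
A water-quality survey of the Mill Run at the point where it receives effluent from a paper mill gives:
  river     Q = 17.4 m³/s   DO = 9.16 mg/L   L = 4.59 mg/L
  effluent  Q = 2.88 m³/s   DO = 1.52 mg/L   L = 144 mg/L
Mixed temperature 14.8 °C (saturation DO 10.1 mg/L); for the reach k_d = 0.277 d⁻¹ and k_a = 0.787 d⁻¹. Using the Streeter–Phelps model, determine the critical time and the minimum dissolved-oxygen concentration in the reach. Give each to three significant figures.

t_c ≈ 1.72 d; minimum DO ≈ 4.77 mg/L

Mixed DO = (17.4×9.16 + 2.88×1.52)/(17.4+2.88) = 163.8/20.28 = 8.075 mg/L.
Mixed L₀ = (17.4×4.59 + 2.88×144)/(20.28) = 494.6/20.28 = 24.39 mg/L.
Initial deficit D₀ = C_s − DO₀ = 10.1 − 8.075 = 2.025 mg/L.
t_c = (1/0.5100) ln[(0.787/0.277)(1 − 2.025×0.5100/(0.277×24.39))] = 1.961 × ln(2.407) = 1.722 d.
D_c = (0.277/0.787) × 24.39 × e^(−0.277×1.722) = 0.3520 × 24.39 × 0.6206 = 5.327 mg/L.
Minimum DO = 10.1 − 5.327 = 4.773 mg/L.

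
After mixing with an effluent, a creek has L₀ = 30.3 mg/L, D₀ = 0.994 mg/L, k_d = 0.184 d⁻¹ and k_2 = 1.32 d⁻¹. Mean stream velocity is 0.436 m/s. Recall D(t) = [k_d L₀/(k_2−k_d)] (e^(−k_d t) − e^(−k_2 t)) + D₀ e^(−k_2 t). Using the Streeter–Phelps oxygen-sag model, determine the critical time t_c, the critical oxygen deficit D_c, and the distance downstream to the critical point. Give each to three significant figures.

t_c ≈ 1.54 d; D_c ≈ 3.18 mg/L; x_c ≈ 57.8 km

At the critical point dD/dt = 0, so k_d L₀ e^(−k_d t) = k_2 D. Substituting D(t) from the Streeter–Phelps equation and solving for t gives
t_c = ln[(k_2/k_d)(1 − D₀(k_2−k_d)/(k_d L₀))] / (k_2−k_d).
Here k_2−k_d = 1.136 d⁻¹ and 1 − D₀(k_2−k_d)/(k_d L₀) = 1 − 0.994×1.136/(0.184×30.3) = 0.7975, so
t_c = ln(7.174 × 0.7975) / 1.136 = 1.744 / 1.136 = 1.535 d.
D_c = (k_d/k_2) L₀ e^(−k_d t_c) = (0.184/1.32) × 30.3 × e^(−0.184×1.535) = 0.1394 × 30.3 × 0.7539 = 3.184 mg/L.
x_c = v t_c = 0.436 m/s × 1.535 d × 86400 s/d = 57840 m ≈ 57.8 km.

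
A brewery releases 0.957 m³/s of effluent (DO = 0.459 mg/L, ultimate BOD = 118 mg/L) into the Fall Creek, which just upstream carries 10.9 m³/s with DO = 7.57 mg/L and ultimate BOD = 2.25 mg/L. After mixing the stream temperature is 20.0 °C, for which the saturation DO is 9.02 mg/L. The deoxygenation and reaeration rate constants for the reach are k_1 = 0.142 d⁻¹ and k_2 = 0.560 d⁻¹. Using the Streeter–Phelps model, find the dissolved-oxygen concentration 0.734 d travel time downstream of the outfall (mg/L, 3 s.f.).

DO ≈ 6.74 mg/L

Mixed DO = (10.9×7.57 + 0.957×0.459)/(10.9+0.957) = 82.95/11.86 = 6.996 mg/L.
Mixed L₀ = (10.9×2.25 + 0.957×118)/(11.86) = 137.5/11.86 = 11.59 mg/L.
Initial deficit D₀ = C_s − DO₀ = 9.02 − 6.996 = 2.024 mg/L.
D(0.734) = [0.142×11.59/(0.560−0.142)](e^(−0.142×0.734) − e^(−0.560×0.734)) + 2.024 e^(−0.560×0.734)
= 3.938 × (0.9010 − 0.6630) + 2.024 × 0.6630 = 2.279 mg/L.
DO = 9.02 − 2.279 = 6.741 mg/L.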